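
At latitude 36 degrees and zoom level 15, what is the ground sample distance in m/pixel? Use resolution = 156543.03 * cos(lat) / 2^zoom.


res = 156543.03 * cos(36) / 2^15 = 156543.03 * 0.80901699 / 32768 = 3.86 m/pixel

3.86 m/pixel


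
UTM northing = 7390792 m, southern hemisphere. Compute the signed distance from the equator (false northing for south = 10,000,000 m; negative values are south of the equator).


For southern: actual = 7390792 - 10000000 = -2609208 m

-2609208 m


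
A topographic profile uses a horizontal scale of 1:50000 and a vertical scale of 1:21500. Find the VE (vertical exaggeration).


VE = horizontal_scale / vertical_scale = 50000 / 21500 ≈ 2.3

2.3x


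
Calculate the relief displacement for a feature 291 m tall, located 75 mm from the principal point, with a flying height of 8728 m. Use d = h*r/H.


d = h * r / H = 291 * 75 / 8728 = 2.5 mm

2.5 mm


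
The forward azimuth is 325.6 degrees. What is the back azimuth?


back azimuth = (325.6 + 180) mod 360 = 145.6 degrees

145.6 degrees


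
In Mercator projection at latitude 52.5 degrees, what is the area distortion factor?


area_distortion = 1/cos^2(52.5) = 2.698

2.698


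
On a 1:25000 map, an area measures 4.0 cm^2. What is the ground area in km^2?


ground_area = 4.0 * (25000/100)^2 = 250000.0 m^2 = 0.25 km^2

0.25 km^2


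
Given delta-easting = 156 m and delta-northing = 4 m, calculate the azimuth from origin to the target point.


az = atan2(156, 4) = 88.5 deg
adjusted to 0-360: 88.5 degrees

88.5 degrees


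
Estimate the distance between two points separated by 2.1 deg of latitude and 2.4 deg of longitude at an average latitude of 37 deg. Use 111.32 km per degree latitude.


dlat_km = 2.1 * 111.32 = 233.772
dlon_km = 2.4 * 111.32 * cos(37) ≈ 213.37
dist = sqrt(233.772^2 + 213.37^2) ≈ 316.5 km

316.5 km


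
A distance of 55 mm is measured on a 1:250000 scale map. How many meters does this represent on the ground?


ground = 55 mm * 250000 / 1000 = 13750.0 m

13750.0 m


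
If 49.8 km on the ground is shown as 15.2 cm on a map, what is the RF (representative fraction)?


ground = 49.8 km = 4980000 cm; RF denominator = ground / map = 4980000 / 15.2 ≈ 327632; RF = 1:327632

1:327632


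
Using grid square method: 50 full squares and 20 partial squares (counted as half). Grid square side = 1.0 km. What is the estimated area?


effective squares = 50 + 20 * 0.5 = 60.0
area = 60.0 * 1.0 = 60.0 km^2

60.0 km^2


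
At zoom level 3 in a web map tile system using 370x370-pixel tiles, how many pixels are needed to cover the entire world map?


tiles per axis = 2^3 = 8
total tiles = 8^2 = 64
pixels per axis = 8 * 370 = 2960
total pixels = 2960^2 = 8761600

8761600 pixels


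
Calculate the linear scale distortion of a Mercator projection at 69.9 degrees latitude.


SF = 1 / cos(69.9) = 1 / 0.34366 = 2.91

2.91


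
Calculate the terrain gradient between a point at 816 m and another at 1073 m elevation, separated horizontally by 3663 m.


gradient = (1073 - 816) / 3663 = 257 / 3663 = 0.0702

0.0702


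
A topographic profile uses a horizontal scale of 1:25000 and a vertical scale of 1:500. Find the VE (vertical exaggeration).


VE = horizontal_scale / vertical_scale = 25000 / 500 = 50.0

50.0x


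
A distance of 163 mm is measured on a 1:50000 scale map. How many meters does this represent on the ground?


ground = 163 mm * 50000 / 1000 = 8150.0 m

8150.0 m


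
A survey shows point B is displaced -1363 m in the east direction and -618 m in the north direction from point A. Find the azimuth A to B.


az = atan2(-1363, -618) = -114.4 deg
adjusted to 0-360: 245.6 degrees

245.6 degrees


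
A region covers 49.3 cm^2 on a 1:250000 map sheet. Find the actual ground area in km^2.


ground_area = 49.3 * (250000/100)^2 = 308125000.0 m^2 = 308.125 km^2

308.125 km^2


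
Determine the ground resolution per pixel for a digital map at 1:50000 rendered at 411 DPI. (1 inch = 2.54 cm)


pixel_cm = 2.54 / 411 ≈ 0.00618 cm
ground = pixel_cm * 50000 / 100 = 2.54 * 50000 / (411 * 100) = 127000 / 41100 ≈ 3.09 m

3.09 m


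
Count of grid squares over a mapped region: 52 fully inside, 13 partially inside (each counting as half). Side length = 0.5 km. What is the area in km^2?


effective squares = 52 + 13 * 0.5 = 58.5
area = 58.5 * 0.25 = 14.625 km^2

14.625 km^2


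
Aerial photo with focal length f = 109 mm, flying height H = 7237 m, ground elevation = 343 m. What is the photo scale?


scale = f / (H - h) = 109 mm / 6894 m = 109 / 6894000 = 1:63248

1:63248


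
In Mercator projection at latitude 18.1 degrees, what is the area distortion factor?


area_distortion = 1/cos^2(18.1) = 1.107

1.107


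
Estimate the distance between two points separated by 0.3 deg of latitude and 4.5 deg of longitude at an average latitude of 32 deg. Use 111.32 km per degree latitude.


dlat_km = 0.3 * 111.32 = 33.396
dlon_km = 4.5 * 111.32 * cos(32) ≈ 424.821
dist = sqrt(33.396^2 + 424.821^2) ≈ 426.1 km

426.1 km


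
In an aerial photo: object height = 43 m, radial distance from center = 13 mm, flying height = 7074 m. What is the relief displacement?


d = h * r / H = 43 * 13 / 7074 = 0.08 mm

0.08 mm


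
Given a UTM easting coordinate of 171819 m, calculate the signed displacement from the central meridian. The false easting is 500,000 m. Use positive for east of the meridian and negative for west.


displacement = 171819 - 500000 = -328181 m

-328181 m


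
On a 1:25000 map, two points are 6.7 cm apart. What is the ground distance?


ground = 6.7 cm * 25000 / 100 = 1675.0 m = 1.675 km

1.675 km


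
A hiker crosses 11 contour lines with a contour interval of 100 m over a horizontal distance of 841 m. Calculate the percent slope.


elevation change = 11 * 100 = 1100 m
slope = 1100 / 841 * 100 = 130.8%

130.8%


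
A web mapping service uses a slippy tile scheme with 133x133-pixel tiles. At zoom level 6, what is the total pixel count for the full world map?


tiles per axis = 2^6 = 64
total tiles = 64^2 = 4096
pixels per axis = 64 * 133 = 8512
total pixels = 8512^2 = 72454144

72454144 pixels


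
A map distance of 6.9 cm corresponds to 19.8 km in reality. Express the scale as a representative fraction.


ground = 19.8 km = 1980000 cm; RF denominator = ground / map = 1980000 / 6.9 ≈ 286957; RF = 1:286957

1:286957


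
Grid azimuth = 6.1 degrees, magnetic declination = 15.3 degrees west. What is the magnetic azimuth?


magnetic azimuth = grid azimuth - declination (east +ve)
mag_az = 6.1 - -15.3 = 21.4 degrees

21.4 degrees


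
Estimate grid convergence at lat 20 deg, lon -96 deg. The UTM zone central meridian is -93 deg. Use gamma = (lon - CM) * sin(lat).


gamma = (-96 - -93) * sin(20) = -3 * 0.34202 = -1.026 degrees

-1.026 degrees


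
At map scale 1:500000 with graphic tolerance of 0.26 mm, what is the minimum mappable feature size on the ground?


ground = 0.26 mm * 500000 / 1000 = 130.0 m

130.0 m


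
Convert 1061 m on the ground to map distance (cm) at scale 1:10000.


map_cm = 1061 * 100 / 10000 = 10.61 cm

10.61 cm


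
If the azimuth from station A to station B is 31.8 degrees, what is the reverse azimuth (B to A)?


back azimuth = (31.8 + 180) mod 360 = 211.8 degrees

211.8 degrees


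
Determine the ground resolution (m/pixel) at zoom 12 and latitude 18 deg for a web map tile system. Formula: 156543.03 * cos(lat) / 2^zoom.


res = 156543.03 * cos(18) / 2^12 = 156543.03 * 0.95105652 / 4096 = 36.35 m/pixel

36.35 m/pixel


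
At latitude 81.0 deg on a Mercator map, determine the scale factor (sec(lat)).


SF = 1 / cos(81.0) = 1 / 0.156434 = 6.392

6.392


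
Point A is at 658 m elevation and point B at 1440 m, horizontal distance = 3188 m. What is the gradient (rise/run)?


gradient = (1440 - 658) / 3188 = 782 / 3188 = 0.2453

0.2453


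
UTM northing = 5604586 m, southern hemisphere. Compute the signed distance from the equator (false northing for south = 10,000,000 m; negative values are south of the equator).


For southern: actual = 5604586 - 10000000 = -4395414 m

-4395414 m


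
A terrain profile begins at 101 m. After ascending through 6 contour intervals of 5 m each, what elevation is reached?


elevation = 101 + 6 * 5 = 131 m

131 m


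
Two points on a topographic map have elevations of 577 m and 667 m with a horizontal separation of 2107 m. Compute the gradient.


gradient = (667 - 577) / 2107 = 90 / 2107 = 0.0427

0.0427


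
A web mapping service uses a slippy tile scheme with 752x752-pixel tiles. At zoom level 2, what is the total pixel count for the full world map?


tiles per axis = 2^2 = 4
total tiles = 4^2 = 16
pixels per axis = 4 * 752 = 3008
total pixels = 3008^2 = 9048064

9048064 pixels


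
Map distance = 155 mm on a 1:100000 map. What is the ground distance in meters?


ground = 155 mm * 100000 / 1000 = 15500.0 m

15500.0 m


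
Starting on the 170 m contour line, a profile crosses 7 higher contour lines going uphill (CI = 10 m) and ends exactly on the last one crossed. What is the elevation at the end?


elevation = 170 + 7 * 10 = 240 m

240 m


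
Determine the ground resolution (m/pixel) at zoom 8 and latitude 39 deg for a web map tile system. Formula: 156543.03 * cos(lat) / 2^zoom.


res = 156543.03 * cos(39) / 2^8 = 156543.03 * 0.77714596 / 256 = 475.22 m/pixel

475.22 m/pixel


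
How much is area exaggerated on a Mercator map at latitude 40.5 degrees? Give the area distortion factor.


area_distortion = 1/cos^2(40.5) = 1.729

1.729


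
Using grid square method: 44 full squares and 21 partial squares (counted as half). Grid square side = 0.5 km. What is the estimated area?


effective squares = 44 + 21 * 0.5 = 54.5
area = 54.5 * 0.25 = 13.625 km^2

13.625 km^2


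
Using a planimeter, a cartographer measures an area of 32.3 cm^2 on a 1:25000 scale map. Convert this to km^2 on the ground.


ground_area = 32.3 * (25000/100)^2 = 2018750.0 m^2 = 2.01875 km^2 ≈ 2.019 km^2

2.019 km^2


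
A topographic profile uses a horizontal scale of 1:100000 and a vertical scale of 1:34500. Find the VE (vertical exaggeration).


VE = horizontal_scale / vertical_scale = 100000 / 34500 ≈ 2.9

2.9x


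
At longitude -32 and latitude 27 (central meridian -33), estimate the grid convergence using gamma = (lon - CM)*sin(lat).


gamma = (-32 - -33) * sin(27) = 1 * 0.45399 = 0.454 degrees

0.454 degrees


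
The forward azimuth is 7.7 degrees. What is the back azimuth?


back azimuth = (7.7 + 180) mod 360 = 187.7 degrees

187.7 degrees


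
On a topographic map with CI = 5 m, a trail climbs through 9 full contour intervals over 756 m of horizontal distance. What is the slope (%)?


elevation change = 9 * 5 = 45 m
slope = 45 / 756 * 100 = 6.0%

6.0%


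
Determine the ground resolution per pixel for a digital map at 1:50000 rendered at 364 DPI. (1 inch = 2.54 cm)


pixel_cm = 2.54 / 364 ≈ 0.006978 cm
ground = pixel_cm * 50000 / 100 = 2.54 * 50000 / (364 * 100) = 127000 / 36400 ≈ 3.49 m

3.49 m


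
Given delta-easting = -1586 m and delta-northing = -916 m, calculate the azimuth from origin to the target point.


az = atan2(-1586, -916) = -120.0 deg
adjusted to 0-360: 240.0 degrees

240.0 degrees


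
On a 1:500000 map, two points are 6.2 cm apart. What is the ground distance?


ground = 6.2 cm * 500000 / 100 = 31000.0 m = 31.0 km

31.0 km


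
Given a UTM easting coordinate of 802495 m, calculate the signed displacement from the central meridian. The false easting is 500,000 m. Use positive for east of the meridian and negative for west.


displacement = 802495 - 500000 = 302495 m

302495 m


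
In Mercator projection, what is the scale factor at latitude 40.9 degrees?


SF = 1 / cos(40.9) = 1 / 0.755853 = 1.323

1.323


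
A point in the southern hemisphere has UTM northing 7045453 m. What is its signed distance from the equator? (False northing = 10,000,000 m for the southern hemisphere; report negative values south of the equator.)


For southern: actual = 7045453 - 10000000 = -2954547 m

-2954547 m


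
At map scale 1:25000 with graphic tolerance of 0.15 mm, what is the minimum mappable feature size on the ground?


ground = 0.15 mm * 25000 / 1000 = 3.75 m

3.75 m


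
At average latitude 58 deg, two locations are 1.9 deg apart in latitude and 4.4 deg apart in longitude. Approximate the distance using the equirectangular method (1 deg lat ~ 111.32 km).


dlat_km = 1.9 * 111.32 = 211.508
dlon_km = 4.4 * 111.32 * cos(58) ≈ 259.559
dist = sqrt(211.508^2 + 259.559^2) ≈ 334.8 km

334.8 km


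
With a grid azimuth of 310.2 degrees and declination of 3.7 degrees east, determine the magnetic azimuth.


magnetic azimuth = grid azimuth - declination (east +ve)
mag_az = 310.2 - 3.7 = 306.5 degrees

306.5 degrees


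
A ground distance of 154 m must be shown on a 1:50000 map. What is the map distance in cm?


map_cm = 154 * 100 / 50000 = 0.308 cm ≈ 0.31 cm

0.31 cm


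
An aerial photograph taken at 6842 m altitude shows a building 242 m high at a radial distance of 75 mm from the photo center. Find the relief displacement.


d = h * r / H = 242 * 75 / 6842 = 2.65 mm

2.65 mm


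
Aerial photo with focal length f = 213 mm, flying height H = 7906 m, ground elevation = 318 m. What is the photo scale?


scale = f / (H - h) = 213 mm / 7588 m = 213 / 7588000 = 1:35624

1:35624


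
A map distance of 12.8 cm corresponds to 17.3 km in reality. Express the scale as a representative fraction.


ground = 17.3 km = 1730000 cm; RF denominator = ground / map = 1730000 / 12.8 ≈ 135156; RF = 1:135156

1:135156


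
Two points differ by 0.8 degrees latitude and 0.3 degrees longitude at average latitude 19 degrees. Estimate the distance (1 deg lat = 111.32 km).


dlat_km = 0.8 * 111.32 = 89.056
dlon_km = 0.3 * 111.32 * cos(19) ≈ 31.577
dist = sqrt(89.056^2 + 31.577^2) ≈ 94.5 km

94.5 km


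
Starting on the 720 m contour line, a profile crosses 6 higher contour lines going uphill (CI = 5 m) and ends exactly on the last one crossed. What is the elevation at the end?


elevation = 720 + 6 * 5 = 750 m

750 m


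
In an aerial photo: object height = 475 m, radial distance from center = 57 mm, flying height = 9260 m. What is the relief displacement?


d = h * r / H = 475 * 57 / 9260 = 2.92 mm

2.92 mm


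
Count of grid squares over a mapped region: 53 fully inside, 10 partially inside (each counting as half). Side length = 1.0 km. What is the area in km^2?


effective squares = 53 + 10 * 0.5 = 58.0
area = 58.0 * 1.0 = 58.0 km^2

58.0 km^2


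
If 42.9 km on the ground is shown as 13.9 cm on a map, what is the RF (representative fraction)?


ground = 42.9 km = 4290000 cm; RF denominator = ground / map = 4290000 / 13.9 ≈ 308633; RF = 1:308633

1:308633


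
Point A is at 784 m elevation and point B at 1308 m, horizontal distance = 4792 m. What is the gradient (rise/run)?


gradient = (1308 - 784) / 4792 = 524 / 4792 = 0.1093

0.1093


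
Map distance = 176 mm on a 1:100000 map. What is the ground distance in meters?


ground = 176 mm * 100000 / 1000 = 17600.0 m

17600.0 m


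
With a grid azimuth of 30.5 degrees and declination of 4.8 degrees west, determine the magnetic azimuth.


magnetic azimuth = grid azimuth - declination (east +ve)
mag_az = 30.5 - -4.8 = 35.3 degrees

35.3 degrees


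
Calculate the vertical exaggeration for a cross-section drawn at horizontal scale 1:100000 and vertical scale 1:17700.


VE = horizontal_scale / vertical_scale = 100000 / 17700 ≈ 5.6

5.6x


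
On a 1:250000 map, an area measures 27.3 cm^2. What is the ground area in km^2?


ground_area = 27.3 * (250000/100)^2 = 170625000.0 m^2 = 170.625 km^2

170.625 km^2


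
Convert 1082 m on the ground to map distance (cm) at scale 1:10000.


map_cm = 1082 * 100 / 10000 = 10.82 cm

10.82 cm


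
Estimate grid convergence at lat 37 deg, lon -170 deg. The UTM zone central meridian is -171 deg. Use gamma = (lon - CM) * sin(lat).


gamma = (-170 - -171) * sin(37) = 1 * 0.601815 = 0.602 degrees

0.602 degrees


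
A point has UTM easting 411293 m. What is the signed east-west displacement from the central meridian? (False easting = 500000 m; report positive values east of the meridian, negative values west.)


displacement = 411293 - 500000 = -88707 m

-88707 m


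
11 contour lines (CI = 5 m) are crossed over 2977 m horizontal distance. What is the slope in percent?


elevation change = 11 * 5 = 55 m
slope = 55 / 2977 * 100 = 1.8%

1.8%


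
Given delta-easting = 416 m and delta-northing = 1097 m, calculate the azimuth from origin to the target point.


az = atan2(416, 1097) = 20.8 deg
adjusted to 0-360: 20.8 degrees

20.8 degrees


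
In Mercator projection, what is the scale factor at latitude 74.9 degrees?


SF = 1 / cos(74.9) = 1 / 0.260505 = 3.839

3.839


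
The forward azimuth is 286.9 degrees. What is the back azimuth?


back azimuth = (286.9 + 180) mod 360 = 106.9 degrees

106.9 degrees


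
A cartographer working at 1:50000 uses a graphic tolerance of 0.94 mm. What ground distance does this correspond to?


ground = 0.94 mm * 50000 / 1000 = 47.0 m

47.0 m


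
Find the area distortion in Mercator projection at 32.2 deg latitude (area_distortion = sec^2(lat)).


area_distortion = 1/cos^2(32.2) = 1.397

1.397


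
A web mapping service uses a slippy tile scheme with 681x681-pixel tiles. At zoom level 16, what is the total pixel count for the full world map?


tiles per axis = 2^16 = 65536
total tiles = 65536^2 = 4294967296
pixels per axis = 65536 * 681 = 44630016
total pixels = 44630016^2 = 1991838328160256

1991838328160256 pixels


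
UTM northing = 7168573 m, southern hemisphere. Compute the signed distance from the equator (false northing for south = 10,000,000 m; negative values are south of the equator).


For southern: actual = 7168573 - 10000000 = -2831427 m

-2831427 m


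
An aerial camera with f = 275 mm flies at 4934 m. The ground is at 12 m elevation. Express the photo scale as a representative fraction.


scale = f / (H - h) = 275 mm / 4922 m = 275 / 4922000 = 1:17898

1:17898


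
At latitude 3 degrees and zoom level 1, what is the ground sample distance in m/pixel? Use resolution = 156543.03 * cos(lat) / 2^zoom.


res = 156543.03 * cos(3) / 2^1 = 156543.03 * 0.99862953 / 2 = 78164.25 m/pixel

78164.25 m/pixel


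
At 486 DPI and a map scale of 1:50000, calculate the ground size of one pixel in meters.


pixel_cm = 2.54 / 486 ≈ 0.005226 cm
ground = pixel_cm * 50000 / 100 = 2.54 * 50000 / (486 * 100) = 127000 / 48600 ≈ 2.61 m

2.61 m


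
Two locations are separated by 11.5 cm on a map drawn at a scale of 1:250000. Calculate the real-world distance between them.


ground = 11.5 cm * 250000 / 100 = 28750.0 m = 28.75 km

28.75 km


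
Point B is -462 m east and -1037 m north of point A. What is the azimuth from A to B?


az = atan2(-462, -1037) = -156.0 deg
adjusted to 0-360: 204.0 degrees

204.0 degrees


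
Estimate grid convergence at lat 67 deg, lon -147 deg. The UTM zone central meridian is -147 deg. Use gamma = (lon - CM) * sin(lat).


gamma = (-147 - -147) * sin(67) = 0 * 0.920505 = 0.0 degrees

0.0 degrees


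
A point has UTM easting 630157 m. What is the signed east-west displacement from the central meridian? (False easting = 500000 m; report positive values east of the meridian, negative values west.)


displacement = 630157 - 500000 = 130157 m

130157 m


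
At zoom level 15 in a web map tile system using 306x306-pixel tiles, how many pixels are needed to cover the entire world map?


tiles per axis = 2^15 = 32768
total tiles = 32768^2 = 1073741824
pixels per axis = 32768 * 306 = 10027008
total pixels = 10027008^2 = 100540889432064

100540889432064 pixels


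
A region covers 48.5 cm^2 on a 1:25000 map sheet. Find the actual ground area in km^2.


ground_area = 48.5 * (25000/100)^2 = 3031250.0 m^2 = 3.03125 km^2 ≈ 3.031 km^2

3.031 km^2


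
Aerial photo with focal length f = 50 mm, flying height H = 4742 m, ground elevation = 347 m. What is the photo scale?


scale = f / (H - h) = 50 mm / 4395 m = 50 / 4395000 = 1:87900

1:87900


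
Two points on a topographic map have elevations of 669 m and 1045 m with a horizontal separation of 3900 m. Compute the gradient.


gradient = (1045 - 669) / 3900 = 376 / 3900 = 0.0964

0.0964


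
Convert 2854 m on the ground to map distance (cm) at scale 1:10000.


map_cm = 2854 * 100 / 10000 = 28.54 cm

28.54 cm


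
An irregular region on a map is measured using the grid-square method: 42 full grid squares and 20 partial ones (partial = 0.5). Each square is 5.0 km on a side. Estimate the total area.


effective squares = 42 + 20 * 0.5 = 52.0
area = 52.0 * 25.0 = 1300.0 km^2

1300.0 km^2


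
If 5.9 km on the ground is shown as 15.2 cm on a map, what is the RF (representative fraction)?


ground = 5.9 km = 590000 cm; RF denominator = ground / map = 590000 / 15.2 ≈ 38816; RF = 1:38816

1:38816


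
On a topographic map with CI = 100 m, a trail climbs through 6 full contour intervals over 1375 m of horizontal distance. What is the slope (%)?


elevation change = 6 * 100 = 600 m
slope = 600 / 1375 * 100 = 43.6%

43.6%


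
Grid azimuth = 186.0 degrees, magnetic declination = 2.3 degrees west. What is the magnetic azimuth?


magnetic azimuth = grid azimuth - declination (east +ve)
mag_az = 186.0 - -2.3 = 188.3 degrees

188.3 degrees


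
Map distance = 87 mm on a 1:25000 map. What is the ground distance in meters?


ground = 87 mm * 25000 / 1000 = 2175.0 m

2175.0 m


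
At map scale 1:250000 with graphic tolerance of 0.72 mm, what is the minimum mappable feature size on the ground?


ground = 0.72 mm * 250000 / 1000 = 180.0 m

180.0 m


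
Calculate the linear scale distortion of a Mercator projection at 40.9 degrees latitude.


SF = 1 / cos(40.9) = 1 / 0.755853 = 1.323

1.323


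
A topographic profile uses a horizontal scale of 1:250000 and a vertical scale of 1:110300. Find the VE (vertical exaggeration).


VE = horizontal_scale / vertical_scale = 250000 / 110300 ≈ 2.3

2.3x


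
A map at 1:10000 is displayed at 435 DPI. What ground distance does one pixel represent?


pixel_cm = 2.54 / 435 ≈ 0.005839 cm
ground = pixel_cm * 10000 / 100 = 2.54 * 10000 / (435 * 100) = 25400 / 43500 ≈ 0.58 m

0.58 m


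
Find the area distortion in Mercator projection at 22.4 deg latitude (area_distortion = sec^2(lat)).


area_distortion = 1/cos^2(22.4) = 1.17

1.17


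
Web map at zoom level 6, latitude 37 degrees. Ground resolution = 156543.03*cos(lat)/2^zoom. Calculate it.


res = 156543.03 * cos(37) / 2^6 = 156543.03 * 0.79863551 / 64 = 1953.45 m/pixel

1953.45 m/pixel


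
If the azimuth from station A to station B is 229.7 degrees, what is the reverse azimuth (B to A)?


back azimuth = (229.7 + 180) mod 360 = 49.7 degrees

49.7 degrees


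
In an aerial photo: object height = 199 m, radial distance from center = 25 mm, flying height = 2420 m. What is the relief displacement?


d = h * r / H = 199 * 25 / 2420 = 2.06 mm

2.06 mm


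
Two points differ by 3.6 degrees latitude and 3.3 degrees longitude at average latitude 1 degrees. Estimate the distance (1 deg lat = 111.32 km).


dlat_km = 3.6 * 111.32 = 400.752
dlon_km = 3.3 * 111.32 * cos(1) ≈ 367.3
dist = sqrt(400.752^2 + 367.3^2) ≈ 543.6 km

543.6 km


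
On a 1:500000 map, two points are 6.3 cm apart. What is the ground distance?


ground = 6.3 cm * 500000 / 100 = 31500.0 m = 31.5 km

31.5 km


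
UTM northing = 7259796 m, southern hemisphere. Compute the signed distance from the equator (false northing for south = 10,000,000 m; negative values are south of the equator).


For southern: actual = 7259796 - 10000000 = -2740204 m

-2740204 m


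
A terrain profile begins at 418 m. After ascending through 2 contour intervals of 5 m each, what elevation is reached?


elevation = 418 + 2 * 5 = 428 m

428 m


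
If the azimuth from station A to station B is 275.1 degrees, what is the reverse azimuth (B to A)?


back azimuth = (275.1 + 180) mod 360 = 95.1 degrees

95.1 degrees


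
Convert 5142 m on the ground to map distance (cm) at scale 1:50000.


map_cm = 5142 * 100 / 50000 = 10.284 cm ≈ 10.28 cm

10.28 cm


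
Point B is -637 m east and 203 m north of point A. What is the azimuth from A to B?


az = atan2(-637, 203) = -72.3 deg
adjusted to 0-360: 287.7 degrees

287.7 degrees


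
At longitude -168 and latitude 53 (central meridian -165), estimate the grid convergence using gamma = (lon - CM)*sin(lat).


gamma = (-168 - -165) * sin(53) = -3 * 0.798636 = -2.396 degrees

-2.396 degrees


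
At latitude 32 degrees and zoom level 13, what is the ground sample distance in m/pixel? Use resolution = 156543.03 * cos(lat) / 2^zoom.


res = 156543.03 * cos(32) / 2^13 = 156543.03 * 0.8480481 / 8192 = 16.21 m/pixel

16.21 m/pixel


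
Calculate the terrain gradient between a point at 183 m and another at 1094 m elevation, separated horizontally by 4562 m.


gradient = (1094 - 183) / 4562 = 911 / 4562 = 0.1997

0.1997


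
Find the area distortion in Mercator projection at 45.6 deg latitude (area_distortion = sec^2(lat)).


area_distortion = 1/cos^2(45.6) = 2.043

2.043


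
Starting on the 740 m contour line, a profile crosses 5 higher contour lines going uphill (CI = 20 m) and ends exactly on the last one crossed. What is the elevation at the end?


elevation = 740 + 5 * 20 = 840 m

840 m


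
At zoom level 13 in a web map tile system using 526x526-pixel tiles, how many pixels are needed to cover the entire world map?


tiles per axis = 2^13 = 8192
total tiles = 8192^2 = 67108864
pixels per axis = 8192 * 526 = 4308992
total pixels = 4308992^2 = 18567412056064

18567412056064 pixels


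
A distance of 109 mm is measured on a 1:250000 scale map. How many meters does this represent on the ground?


ground = 109 mm * 250000 / 1000 = 27250.0 m

27250.0 m


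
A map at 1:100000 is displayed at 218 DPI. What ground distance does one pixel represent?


pixel_cm = 2.54 / 218 ≈ 0.011651 cm
ground = pixel_cm * 100000 / 100 = 2.54 * 100000 / (218 * 100) = 254000 / 21800 ≈ 11.65 m

11.65 m


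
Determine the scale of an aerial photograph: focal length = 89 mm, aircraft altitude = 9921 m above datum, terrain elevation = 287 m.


scale = f / (H - h) = 89 mm / 9634 m = 89 / 9634000 = 1:108247

1:108247


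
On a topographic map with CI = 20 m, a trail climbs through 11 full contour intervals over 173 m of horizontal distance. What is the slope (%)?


elevation change = 11 * 20 = 220 m
slope = 220 / 173 * 100 = 127.2%

127.2%


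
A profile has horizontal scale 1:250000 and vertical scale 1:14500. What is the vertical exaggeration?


VE = horizontal_scale / vertical_scale = 250000 / 14500 ≈ 17.2

17.2x


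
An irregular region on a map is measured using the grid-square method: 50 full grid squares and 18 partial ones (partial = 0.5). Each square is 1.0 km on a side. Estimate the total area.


effective squares = 50 + 18 * 0.5 = 59.0
area = 59.0 * 1.0 = 59.0 km^2

59.0 km^2


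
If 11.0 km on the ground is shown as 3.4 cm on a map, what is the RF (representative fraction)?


ground = 11.0 km = 1100000 cm; RF denominator = ground / map = 1100000 / 3.4 ≈ 323529; RF = 1:323529

1:323529


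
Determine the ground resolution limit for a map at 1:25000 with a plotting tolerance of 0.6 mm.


ground = 0.6 mm * 25000 / 1000 = 15.0 m

15.0 m


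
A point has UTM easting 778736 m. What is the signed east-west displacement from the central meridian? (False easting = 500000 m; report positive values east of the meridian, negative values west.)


displacement = 778736 - 500000 = 278736 m

278736 m


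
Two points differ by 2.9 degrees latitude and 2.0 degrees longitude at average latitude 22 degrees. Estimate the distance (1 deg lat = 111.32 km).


dlat_km = 2.9 * 111.32 = 322.828
dlon_km = 2.0 * 111.32 * cos(22) ≈ 206.428
dist = sqrt(322.828^2 + 206.428^2) ≈ 383.2 km

383.2 km


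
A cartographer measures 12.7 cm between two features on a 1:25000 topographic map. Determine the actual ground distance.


ground = 12.7 cm * 25000 / 100 = 3175.0 m = 3.175 km

3.175 km


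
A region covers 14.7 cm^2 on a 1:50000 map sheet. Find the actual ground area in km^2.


ground_area = 14.7 * (50000/100)^2 = 3675000.0 m^2 = 3.675 km^2

3.675 km^2


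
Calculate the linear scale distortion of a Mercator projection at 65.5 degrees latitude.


SF = 1 / cos(65.5) = 1 / 0.414693 = 2.411

2.411


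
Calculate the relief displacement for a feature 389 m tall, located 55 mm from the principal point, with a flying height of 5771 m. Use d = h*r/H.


d = h * r / H = 389 * 55 / 5771 = 3.71 mm

3.71 mm


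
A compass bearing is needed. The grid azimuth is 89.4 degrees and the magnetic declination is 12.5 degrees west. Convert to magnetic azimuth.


magnetic azimuth = grid azimuth - declination (east +ve)
mag_az = 89.4 - -12.5 = 101.9 degrees

101.9 degrees


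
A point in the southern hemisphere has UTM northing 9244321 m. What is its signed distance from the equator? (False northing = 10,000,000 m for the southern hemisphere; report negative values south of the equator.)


For southern: actual = 9244321 - 10000000 = -755679 m

-755679 m


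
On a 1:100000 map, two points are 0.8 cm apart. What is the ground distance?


ground = 0.8 cm * 100000 / 100 = 800.0 m

800.0 m


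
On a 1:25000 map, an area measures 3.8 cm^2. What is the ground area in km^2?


ground_area = 3.8 * (25000/100)^2 = 237500.0 m^2 = 0.2375 km^2 ≈ 0.238 km^2

0.238 km^2


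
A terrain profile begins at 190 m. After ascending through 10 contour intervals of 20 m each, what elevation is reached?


elevation = 190 + 10 * 20 = 390 m

390 m


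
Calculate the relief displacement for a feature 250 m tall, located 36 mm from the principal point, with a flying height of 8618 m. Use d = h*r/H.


d = h * r / H = 250 * 36 / 8618 = 1.04 mm

1.04 mm


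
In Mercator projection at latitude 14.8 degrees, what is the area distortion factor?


area_distortion = 1/cos^2(14.8) = 1.07

1.07


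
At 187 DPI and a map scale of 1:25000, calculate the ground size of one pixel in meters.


pixel_cm = 2.54 / 187 ≈ 0.013583 cm
ground = pixel_cm * 25000 / 100 = 2.54 * 25000 / (187 * 100) = 63500 / 18700 ≈ 3.4 m

3.4 m


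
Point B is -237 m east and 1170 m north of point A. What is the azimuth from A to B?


az = atan2(-237, 1170) = -11.5 deg
adjusted to 0-360: 348.5 degrees

348.5 degrees


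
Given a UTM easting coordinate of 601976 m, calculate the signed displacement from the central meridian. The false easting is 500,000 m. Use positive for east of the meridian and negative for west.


displacement = 601976 - 500000 = 101976 m

101976 m


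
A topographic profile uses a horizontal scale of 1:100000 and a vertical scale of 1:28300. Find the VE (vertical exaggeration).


VE = horizontal_scale / vertical_scale = 100000 / 28300 ≈ 3.5

3.5x


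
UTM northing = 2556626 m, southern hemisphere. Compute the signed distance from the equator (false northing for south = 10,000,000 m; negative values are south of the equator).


For southern: actual = 2556626 - 10000000 = -7443374 m

-7443374 m


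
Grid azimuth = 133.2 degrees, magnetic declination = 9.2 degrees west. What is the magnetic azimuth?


magnetic azimuth = grid azimuth - declination (east +ve)
mag_az = 133.2 - -9.2 = 142.4 degrees

142.4 degrees


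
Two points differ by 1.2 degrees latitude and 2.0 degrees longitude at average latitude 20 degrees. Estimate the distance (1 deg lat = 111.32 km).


dlat_km = 1.2 * 111.32 = 133.584
dlon_km = 2.0 * 111.32 * cos(20) ≈ 209.213
dist = sqrt(133.584^2 + 209.213^2) ≈ 248.2 km

248.2 km


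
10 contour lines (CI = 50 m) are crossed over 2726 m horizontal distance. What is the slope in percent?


elevation change = 10 * 50 = 500 m
slope = 500 / 2726 * 100 = 18.3%

18.3%


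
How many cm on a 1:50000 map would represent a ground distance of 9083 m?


map_cm = 9083 * 100 / 50000 = 18.166 cm ≈ 18.17 cm

18.17 cm


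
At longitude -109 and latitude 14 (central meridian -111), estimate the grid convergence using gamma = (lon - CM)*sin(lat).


gamma = (-109 - -111) * sin(14) = 2 * 0.241922 = 0.484 degrees

0.484 degrees


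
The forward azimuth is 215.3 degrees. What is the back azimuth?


back azimuth = (215.3 + 180) mod 360 = 35.3 degrees

35.3 degrees


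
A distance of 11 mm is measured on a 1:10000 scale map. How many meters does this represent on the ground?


ground = 11 mm * 10000 / 1000 = 110.0 m

110.0 m


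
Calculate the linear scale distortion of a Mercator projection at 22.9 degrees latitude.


SF = 1 / cos(22.9) = 1 / 0.921185 = 1.086

1.086


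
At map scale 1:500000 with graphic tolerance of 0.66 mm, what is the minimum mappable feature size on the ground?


ground = 0.66 mm * 500000 / 1000 = 330.0 m

330.0 m


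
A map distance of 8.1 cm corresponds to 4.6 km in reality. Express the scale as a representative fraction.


ground = 4.6 km = 460000 cm; RF denominator = ground / map = 460000 / 8.1 ≈ 56790; RF = 1:56790

1:56790


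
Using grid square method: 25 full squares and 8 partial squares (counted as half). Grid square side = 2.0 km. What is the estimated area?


effective squares = 25 + 8 * 0.5 = 29.0
area = 29.0 * 4.0 = 116.0 km^2

116.0 km^2


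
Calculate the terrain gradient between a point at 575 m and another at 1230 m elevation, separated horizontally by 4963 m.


gradient = (1230 - 575) / 4963 = 655 / 4963 = 0.132

0.132


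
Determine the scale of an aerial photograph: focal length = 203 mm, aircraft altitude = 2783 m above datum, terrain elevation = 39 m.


scale = f / (H - h) = 203 mm / 2744 m = 203 / 2744000 = 1:13517

1:13517


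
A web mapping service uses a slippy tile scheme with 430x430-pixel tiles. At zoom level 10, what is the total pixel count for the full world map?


tiles per axis = 2^10 = 1024
total tiles = 1024^2 = 1048576
pixels per axis = 1024 * 430 = 440320
total pixels = 440320^2 = 193881702400

193881702400 pixels


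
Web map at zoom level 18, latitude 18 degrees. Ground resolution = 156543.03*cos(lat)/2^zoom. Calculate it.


res = 156543.03 * cos(18) / 2^18 = 156543.03 * 0.95105652 / 262144 = 0.57 m/pixel

0.57 m/pixel


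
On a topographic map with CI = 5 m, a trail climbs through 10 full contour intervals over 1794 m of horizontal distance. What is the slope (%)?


elevation change = 10 * 5 = 50 m
slope = 50 / 1794 * 100 = 2.8%

2.8%


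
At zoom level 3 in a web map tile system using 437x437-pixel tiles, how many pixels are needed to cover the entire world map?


tiles per axis = 2^3 = 8
total tiles = 8^2 = 64
pixels per axis = 8 * 437 = 3496
total pixels = 3496^2 = 12222016

12222016 pixels


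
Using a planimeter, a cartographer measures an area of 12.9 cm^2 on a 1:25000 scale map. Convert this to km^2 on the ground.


ground_area = 12.9 * (25000/100)^2 = 806250.0 m^2 = 0.80625 km^2 ≈ 0.806 km^2

0.806 km^2


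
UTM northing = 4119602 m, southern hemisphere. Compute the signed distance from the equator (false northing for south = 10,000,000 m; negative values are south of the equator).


For southern: actual = 4119602 - 10000000 = -5880398 m

-5880398 m


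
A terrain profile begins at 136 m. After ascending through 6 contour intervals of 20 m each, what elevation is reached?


elevation = 136 + 6 * 20 = 256 m

256 m


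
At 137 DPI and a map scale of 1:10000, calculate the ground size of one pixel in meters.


pixel_cm = 2.54 / 137 ≈ 0.01854 cm
ground = pixel_cm * 10000 / 100 = 2.54 * 10000 / (137 * 100) = 25400 / 13700 ≈ 1.85 m

1.85 m


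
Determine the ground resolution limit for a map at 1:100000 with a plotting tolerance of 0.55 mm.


ground = 0.55 mm * 100000 / 1000 = 55.0 m

55.0 m


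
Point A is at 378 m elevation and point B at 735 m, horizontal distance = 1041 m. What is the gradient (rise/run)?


gradient = (735 - 378) / 1041 = 357 / 1041 = 0.3429

0.3429


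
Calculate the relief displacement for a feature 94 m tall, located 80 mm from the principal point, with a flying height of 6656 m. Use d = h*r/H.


d = h * r / H = 94 * 80 / 6656 = 1.13 mm

1.13 mm


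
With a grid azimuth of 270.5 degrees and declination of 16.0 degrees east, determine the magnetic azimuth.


magnetic azimuth = grid azimuth - declination (east +ve)
mag_az = 270.5 - 16.0 = 254.5 degrees

254.5 degrees


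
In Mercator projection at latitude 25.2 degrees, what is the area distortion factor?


area_distortion = 1/cos^2(25.2) = 1.221

1.221


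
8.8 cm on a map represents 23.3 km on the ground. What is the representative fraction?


ground = 23.3 km = 2330000 cm; RF denominator = ground / map = 2330000 / 8.8 ≈ 264773; RF = 1:264773

1:264773


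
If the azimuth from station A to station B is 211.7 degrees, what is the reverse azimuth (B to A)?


back azimuth = (211.7 + 180) mod 360 = 31.7 degrees

31.7 degrees


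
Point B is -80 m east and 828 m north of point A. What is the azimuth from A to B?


az = atan2(-80, 828) = -5.5 deg
adjusted to 0-360: 354.5 degrees

354.5 degrees


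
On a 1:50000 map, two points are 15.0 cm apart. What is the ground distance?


ground = 15.0 cm * 50000 / 100 = 7500.0 m = 7.5 km

7.5 km


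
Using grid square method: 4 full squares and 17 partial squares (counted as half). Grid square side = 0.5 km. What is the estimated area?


effective squares = 4 + 17 * 0.5 = 12.5
area = 12.5 * 0.25 = 3.125 km^2

3.125 km^2


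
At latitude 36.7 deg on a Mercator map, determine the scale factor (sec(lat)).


SF = 1 / cos(36.7) = 1 / 0.801776 = 1.247

1.247


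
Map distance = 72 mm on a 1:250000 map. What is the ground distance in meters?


ground = 72 mm * 250000 / 1000 = 18000.0 m

18000.0 m


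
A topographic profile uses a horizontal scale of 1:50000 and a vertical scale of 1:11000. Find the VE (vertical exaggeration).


VE = horizontal_scale / vertical_scale = 50000 / 11000 ≈ 4.5

4.5x


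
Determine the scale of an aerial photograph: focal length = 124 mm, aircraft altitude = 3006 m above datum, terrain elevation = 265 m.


scale = f / (H - h) = 124 mm / 2741 m = 124 / 2741000 = 1:22105

1:22105


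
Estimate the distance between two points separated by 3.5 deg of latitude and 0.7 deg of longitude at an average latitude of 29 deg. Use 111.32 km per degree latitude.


dlat_km = 3.5 * 111.32 = 389.62
dlon_km = 0.7 * 111.32 * cos(29) ≈ 68.154
dist = sqrt(389.62^2 + 68.154^2) ≈ 395.5 km

395.5 km


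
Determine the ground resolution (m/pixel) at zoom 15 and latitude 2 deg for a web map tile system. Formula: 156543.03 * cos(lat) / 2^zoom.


res = 156543.03 * cos(2) / 2^15 = 156543.03 * 0.99939083 / 32768 = 4.77 m/pixel

4.77 m/pixel


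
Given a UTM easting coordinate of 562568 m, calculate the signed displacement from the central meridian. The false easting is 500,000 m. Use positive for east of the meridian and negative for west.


displacement = 562568 - 500000 = 62568 m

62568 m
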